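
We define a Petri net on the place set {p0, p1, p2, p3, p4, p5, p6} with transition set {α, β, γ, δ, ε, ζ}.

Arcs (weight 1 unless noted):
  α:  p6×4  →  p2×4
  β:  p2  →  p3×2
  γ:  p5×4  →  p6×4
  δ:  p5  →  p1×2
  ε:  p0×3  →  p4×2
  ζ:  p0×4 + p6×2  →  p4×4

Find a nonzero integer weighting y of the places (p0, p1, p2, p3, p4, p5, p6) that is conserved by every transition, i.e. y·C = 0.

y = (p0:2, p1:1, p2:2, p3:1, p4:3, p5:2, p6:2)

Incidence matrix C (rows=places, cols=transitions):
        α    β    γ    δ    ε    ζ
   p0   0    0    0    0   -3   -4
   p1   0    0    0    2    0    0
   p2   4   -1    0    0    0    0
   p3   0    2    0    0    0    0
   p4   0    0    0    0    2    4
   p5   0    0   -4   -1    0    0
   p6  -4    0    4    0    0   -2

Candidate y = [2, 1, 2, 1, 3, 2, 2]; check y·C column-wise:
  col α: 2·0 + 1·0 + 2·4 + 1·0 + 3·0 + 2·0 + 2·-4 = 0
  col β: 2·0 + 1·0 + 2·-1 + 1·2 + 3·0 + 2·0 + 2·0 = 0
  col γ: 2·0 + 1·0 + 2·0 + 1·0 + 3·0 + 2·-4 + 2·4 = 0
  col δ: 2·0 + 1·2 + 2·0 + 1·0 + 3·0 + 2·-1 + 2·0 = 0
  col ε: 2·-3 + 1·0 + 2·0 + 1·0 + 3·2 + 2·0 + 2·0 = 0
  col ζ: 2·-4 + 1·0 + 2·0 + 1·0 + 3·4 + 2·0 + 2·-2 = 0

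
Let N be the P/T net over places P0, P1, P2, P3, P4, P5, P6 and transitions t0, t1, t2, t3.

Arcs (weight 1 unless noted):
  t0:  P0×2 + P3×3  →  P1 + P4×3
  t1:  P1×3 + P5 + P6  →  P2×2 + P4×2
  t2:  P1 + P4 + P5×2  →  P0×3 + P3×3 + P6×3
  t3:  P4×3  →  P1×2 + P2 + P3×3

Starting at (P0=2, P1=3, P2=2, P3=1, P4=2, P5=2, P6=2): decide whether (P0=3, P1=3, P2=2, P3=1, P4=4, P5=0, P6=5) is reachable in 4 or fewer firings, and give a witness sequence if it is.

step 1: fire t2:  (P0=2, P1=3, P2=2, P3=1, P4=2, P5=2, P6=2) → (P0=5, P1=2, P2=2, P3=4, P4=1, P5=0, P6=5)
step 2: fire t0:  (P0=5, P1=2, P2=2, P3=4, P4=1, P5=0, P6=5) → (P0=3, P1=3, P2=2, P3=1, P4=4, P5=0, P6=5)

YES — reachable via ⟨t2, t0⟩ (2 firings)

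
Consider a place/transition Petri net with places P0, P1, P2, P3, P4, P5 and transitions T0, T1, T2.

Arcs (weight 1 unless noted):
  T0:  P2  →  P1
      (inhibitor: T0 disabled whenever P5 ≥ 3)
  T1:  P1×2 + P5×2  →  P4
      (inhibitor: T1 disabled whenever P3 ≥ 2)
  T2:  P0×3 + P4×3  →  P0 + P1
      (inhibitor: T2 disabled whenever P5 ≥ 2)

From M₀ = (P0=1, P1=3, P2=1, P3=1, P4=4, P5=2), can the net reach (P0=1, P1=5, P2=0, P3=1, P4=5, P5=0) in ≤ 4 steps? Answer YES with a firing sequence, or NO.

NO — not reachable within 4 firings

depth 0: 1 marking
depth 1: 3 markings reached so far
depth 2: 4 markings reached so far
depth 3: 4 markings reached so far
(frontier empty at depth 3; search complete)
target is not among the 4 markings reachable within 4 steps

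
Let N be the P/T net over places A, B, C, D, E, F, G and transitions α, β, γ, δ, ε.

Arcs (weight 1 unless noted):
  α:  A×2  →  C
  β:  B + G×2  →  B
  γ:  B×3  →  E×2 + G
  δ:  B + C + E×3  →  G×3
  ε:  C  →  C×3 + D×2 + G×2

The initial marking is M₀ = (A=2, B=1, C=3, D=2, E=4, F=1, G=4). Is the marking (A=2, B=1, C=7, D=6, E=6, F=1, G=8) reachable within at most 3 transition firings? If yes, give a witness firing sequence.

NO — not reachable within 3 firings

depth 0: 1 marking
depth 1: 5 markings reached so far
depth 2: 13 markings reached so far
depth 3: 24 markings reached so far
target is not among the 24 markings reachable within 3 steps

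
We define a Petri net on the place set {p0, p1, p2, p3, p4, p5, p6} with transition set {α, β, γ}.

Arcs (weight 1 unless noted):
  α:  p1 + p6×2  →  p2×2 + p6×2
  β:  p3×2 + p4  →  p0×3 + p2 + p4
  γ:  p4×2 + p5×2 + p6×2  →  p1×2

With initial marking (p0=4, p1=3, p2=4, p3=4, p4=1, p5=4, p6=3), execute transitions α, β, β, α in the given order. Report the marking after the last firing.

step 1: fire α:  (p0=4, p1=3, p2=4, p3=4, p4=1, p5=4, p6=3) → (p0=4, p1=2, p2=6, p3=4, p4=1, p5=4, p6=3)
step 2: fire β:  (p0=4, p1=2, p2=6, p3=4, p4=1, p5=4, p6=3) → (p0=7, p1=2, p2=7, p3=2, p4=1, p5=4, p6=3)
step 3: fire β:  (p0=7, p1=2, p2=7, p3=2, p4=1, p5=4, p6=3) → (p0=10, p1=2, p2=8, p3=0, p4=1, p5=4, p6=3)
step 4: fire α:  (p0=10, p1=2, p2=8, p3=0, p4=1, p5=4, p6=3) → (p0=10, p1=1, p2=10, p3=0, p4=1, p5=4, p6=3)

(p0=10, p1=1, p2=10, p3=0, p4=1, p5=4, p6=3)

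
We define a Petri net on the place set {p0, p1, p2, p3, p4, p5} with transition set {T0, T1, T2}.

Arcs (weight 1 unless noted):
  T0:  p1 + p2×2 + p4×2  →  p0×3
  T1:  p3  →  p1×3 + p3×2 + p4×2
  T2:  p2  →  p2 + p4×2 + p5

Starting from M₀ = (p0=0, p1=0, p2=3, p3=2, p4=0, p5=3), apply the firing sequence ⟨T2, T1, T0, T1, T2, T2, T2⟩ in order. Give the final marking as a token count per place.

step 1: fire T2:  (p0=0, p1=0, p2=3, p3=2, p4=0, p5=3) → (p0=0, p1=0, p2=3, p3=2, p4=2, p5=4)
step 2: fire T1:  (p0=0, p1=0, p2=3, p3=2, p4=2, p5=4) → (p0=0, p1=3, p2=3, p3=3, p4=4, p5=4)
step 3: fire T0:  (p0=0, p1=3, p2=3, p3=3, p4=4, p5=4) → (p0=3, p1=2, p2=1, p3=3, p4=2, p5=4)
step 4: fire T1:  (p0=3, p1=2, p2=1, p3=3, p4=2, p5=4) → (p0=3, p1=5, p2=1, p3=4, p4=4, p5=4)
step 5: fire T2:  (p0=3, p1=5, p2=1, p3=4, p4=4, p5=4) → (p0=3, p1=5, p2=1, p3=4, p4=6, p5=5)
step 6: fire T2:  (p0=3, p1=5, p2=1, p3=4, p4=6, p5=5) → (p0=3, p1=5, p2=1, p3=4, p4=8, p5=6)
step 7: fire T2:  (p0=3, p1=5, p2=1, p3=4, p4=8, p5=6) → (p0=3, p1=5, p2=1, p3=4, p4=10, p5=7)

(p0=3, p1=5, p2=1, p3=4, p4=10, p5=7)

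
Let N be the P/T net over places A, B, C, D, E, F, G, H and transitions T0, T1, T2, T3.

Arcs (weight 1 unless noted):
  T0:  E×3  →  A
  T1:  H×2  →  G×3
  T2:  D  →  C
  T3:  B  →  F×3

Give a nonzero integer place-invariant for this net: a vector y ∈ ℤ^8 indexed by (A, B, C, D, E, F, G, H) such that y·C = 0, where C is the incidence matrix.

Incidence matrix C (rows=places, cols=transitions):
       T0   T1   T2   T3
    A   1    0    0    0
    B   0    0    0   -1
    C   0    0    1    0
    D   0    0   -1    0
    E  -3    0    0    0
    F   0    0    0    3
    G   0    3    0    0
    H   0   -2    0    0

Candidate y = [0, 0, 1, 1, 0, 0, 0, 0]; check y·C column-wise:
  col T0: 0·1 + 1·0 + 1·0 + 0·-3 = 0
  col T1: 1·0 + 1·0 + 0·3 + 0·-2 = 0
  col T2: 1·1 + 1·-1 = 0
  col T3: 0·-1 + 1·0 + 1·0 + 0·3 = 0

y = (A:0, B:0, C:1, D:1, E:0, F:0, G:0, H:0)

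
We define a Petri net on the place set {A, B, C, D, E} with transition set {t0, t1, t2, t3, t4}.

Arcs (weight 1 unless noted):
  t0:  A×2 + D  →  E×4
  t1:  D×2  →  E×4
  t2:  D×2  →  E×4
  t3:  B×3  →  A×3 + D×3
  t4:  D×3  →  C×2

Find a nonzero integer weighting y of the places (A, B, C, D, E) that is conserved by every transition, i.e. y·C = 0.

Incidence matrix C (rows=places, cols=transitions):
       t0   t1   t2   t3   t4
    A  -2    0    0    3    0
    B   0    0    0   -3    0
    C   0    0    0    0    2
    D  -1   -2   -2    3   -3
    E   4    4    4    0    0

Candidate y = [1, 3, 3, 2, 1]; check y·C column-wise:
  col t0: 1·-2 + 3·0 + 3·0 + 2·-1 + 1·4 = 0
  col t1: 1·0 + 3·0 + 3·0 + 2·-2 + 1·4 = 0
  col t2: 1·0 + 3·0 + 3·0 + 2·-2 + 1·4 = 0
  col t3: 1·3 + 3·-3 + 3·0 + 2·3 + 1·0 = 0
  col t4: 1·0 + 3·0 + 3·2 + 2·-3 + 1·0 = 0

y = (A:1, B:3, C:3, D:2, E:1)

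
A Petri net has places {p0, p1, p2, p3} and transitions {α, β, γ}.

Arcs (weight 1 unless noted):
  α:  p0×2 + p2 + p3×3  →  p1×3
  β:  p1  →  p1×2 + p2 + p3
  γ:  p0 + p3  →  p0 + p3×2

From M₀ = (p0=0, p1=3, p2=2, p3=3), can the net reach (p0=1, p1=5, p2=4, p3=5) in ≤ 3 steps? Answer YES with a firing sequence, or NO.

NO — not reachable within 3 firings

depth 0: 1 marking
depth 1: 2 markings reached so far
depth 2: 3 markings reached so far
depth 3: 4 markings reached so far
target is not among the 4 markings reachable within 3 steps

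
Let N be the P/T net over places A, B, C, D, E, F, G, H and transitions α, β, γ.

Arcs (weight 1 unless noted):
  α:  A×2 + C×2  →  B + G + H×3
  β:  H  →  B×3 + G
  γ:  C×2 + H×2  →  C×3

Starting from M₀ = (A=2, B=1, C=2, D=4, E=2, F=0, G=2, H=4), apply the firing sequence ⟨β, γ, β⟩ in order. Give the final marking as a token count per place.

step 1: fire β:  (A=2, B=1, C=2, D=4, E=2, F=0, G=2, H=4) → (A=2, B=4, C=2, D=4, E=2, F=0, G=3, H=3)
step 2: fire γ:  (A=2, B=4, C=2, D=4, E=2, F=0, G=3, H=3) → (A=2, B=4, C=3, D=4, E=2, F=0, G=3, H=1)
step 3: fire β:  (A=2, B=4, C=3, D=4, E=2, F=0, G=3, H=1) → (A=2, B=7, C=3, D=4, E=2, F=0, G=4, H=0)

(A=2, B=7, C=3, D=4, E=2, F=0, G=4, H=0)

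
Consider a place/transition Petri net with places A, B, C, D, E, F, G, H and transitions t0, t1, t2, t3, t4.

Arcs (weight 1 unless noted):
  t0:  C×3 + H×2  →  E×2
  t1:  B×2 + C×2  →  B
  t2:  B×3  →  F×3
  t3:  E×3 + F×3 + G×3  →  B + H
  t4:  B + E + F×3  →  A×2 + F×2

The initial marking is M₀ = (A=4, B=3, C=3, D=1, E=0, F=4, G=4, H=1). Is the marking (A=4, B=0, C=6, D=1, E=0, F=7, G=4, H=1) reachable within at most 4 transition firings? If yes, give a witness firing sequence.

depth 0: 1 marking
depth 1: 3 markings reached so far
depth 2: 3 markings reached so far
(frontier empty at depth 2; search complete)
target is not among the 3 markings reachable within 4 steps

NO — not reachable within 4 firings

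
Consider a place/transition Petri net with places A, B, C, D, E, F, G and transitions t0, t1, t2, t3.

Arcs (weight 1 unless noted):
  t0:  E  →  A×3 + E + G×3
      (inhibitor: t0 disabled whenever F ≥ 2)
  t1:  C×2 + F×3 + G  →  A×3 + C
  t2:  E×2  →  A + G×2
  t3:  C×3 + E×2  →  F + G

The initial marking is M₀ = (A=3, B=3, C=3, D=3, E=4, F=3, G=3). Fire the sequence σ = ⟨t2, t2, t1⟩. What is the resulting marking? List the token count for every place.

step 1: fire t2:  (A=3, B=3, C=3, D=3, E=4, F=3, G=3) → (A=4, B=3, C=3, D=3, E=2, F=3, G=5)
step 2: fire t2:  (A=4, B=3, C=3, D=3, E=2, F=3, G=5) → (A=5, B=3, C=3, D=3, E=0, F=3, G=7)
step 3: fire t1:  (A=5, B=3, C=3, D=3, E=0, F=3, G=7) → (A=8, B=3, C=2, D=3, E=0, F=0, G=6)

(A=8, B=3, C=2, D=3, E=0, F=0, G=6)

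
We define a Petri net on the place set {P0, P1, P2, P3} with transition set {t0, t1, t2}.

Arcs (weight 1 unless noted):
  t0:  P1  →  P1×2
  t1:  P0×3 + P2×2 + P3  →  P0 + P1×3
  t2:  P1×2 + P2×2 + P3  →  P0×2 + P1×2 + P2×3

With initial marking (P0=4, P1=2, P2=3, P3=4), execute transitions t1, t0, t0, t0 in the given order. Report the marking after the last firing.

step 1: fire t1:  (P0=4, P1=2, P2=3, P3=4) → (P0=2, P1=5, P2=1, P3=3)
step 2: fire t0:  (P0=2, P1=5, P2=1, P3=3) → (P0=2, P1=6, P2=1, P3=3)
step 3: fire t0:  (P0=2, P1=6, P2=1, P3=3) → (P0=2, P1=7, P2=1, P3=3)
step 4: fire t0:  (P0=2, P1=7, P2=1, P3=3) → (P0=2, P1=8, P2=1, P3=3)

(P0=2, P1=8, P2=1, P3=3)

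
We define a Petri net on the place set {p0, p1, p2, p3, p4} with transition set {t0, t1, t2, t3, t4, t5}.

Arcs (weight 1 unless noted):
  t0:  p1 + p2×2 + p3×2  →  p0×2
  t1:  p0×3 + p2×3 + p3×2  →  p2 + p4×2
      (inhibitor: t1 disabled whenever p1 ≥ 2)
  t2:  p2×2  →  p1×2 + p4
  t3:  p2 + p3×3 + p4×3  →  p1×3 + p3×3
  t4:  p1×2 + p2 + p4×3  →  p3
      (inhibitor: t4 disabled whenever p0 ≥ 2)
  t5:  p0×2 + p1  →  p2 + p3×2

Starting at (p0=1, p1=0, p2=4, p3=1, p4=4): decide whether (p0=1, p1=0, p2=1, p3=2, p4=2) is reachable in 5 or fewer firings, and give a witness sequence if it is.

YES — reachable via ⟨t2, t4⟩ (2 firings)

step 1: fire t2:  (p0=1, p1=0, p2=4, p3=1, p4=4) → (p0=1, p1=2, p2=2, p3=1, p4=5)
step 2: fire t4:  (p0=1, p1=2, p2=2, p3=1, p4=5) → (p0=1, p1=0, p2=1, p3=2, p4=2)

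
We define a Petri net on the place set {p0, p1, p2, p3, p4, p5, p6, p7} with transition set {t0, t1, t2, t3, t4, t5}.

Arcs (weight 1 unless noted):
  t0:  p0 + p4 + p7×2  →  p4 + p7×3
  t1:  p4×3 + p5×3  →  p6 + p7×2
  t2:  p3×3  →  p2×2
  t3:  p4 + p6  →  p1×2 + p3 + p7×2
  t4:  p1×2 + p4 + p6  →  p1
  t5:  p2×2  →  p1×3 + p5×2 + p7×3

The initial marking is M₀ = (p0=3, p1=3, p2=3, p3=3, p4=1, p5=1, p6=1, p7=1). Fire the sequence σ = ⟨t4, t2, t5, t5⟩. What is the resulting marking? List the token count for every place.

step 1: fire t4:  (p0=3, p1=3, p2=3, p3=3, p4=1, p5=1, p6=1, p7=1) → (p0=3, p1=2, p2=3, p3=3, p4=0, p5=1, p6=0, p7=1)
step 2: fire t2:  (p0=3, p1=2, p2=3, p3=3, p4=0, p5=1, p6=0, p7=1) → (p0=3, p1=2, p2=5, p3=0, p4=0, p5=1, p6=0, p7=1)
step 3: fire t5:  (p0=3, p1=2, p2=5, p3=0, p4=0, p5=1, p6=0, p7=1) → (p0=3, p1=5, p2=3, p3=0, p4=0, p5=3, p6=0, p7=4)
step 4: fire t5:  (p0=3, p1=5, p2=3, p3=0, p4=0, p5=3, p6=0, p7=4) → (p0=3, p1=8, p2=1, p3=0, p4=0, p5=5, p6=0, p7=7)

(p0=3, p1=8, p2=1, p3=0, p4=0, p5=5, p6=0, p7=7)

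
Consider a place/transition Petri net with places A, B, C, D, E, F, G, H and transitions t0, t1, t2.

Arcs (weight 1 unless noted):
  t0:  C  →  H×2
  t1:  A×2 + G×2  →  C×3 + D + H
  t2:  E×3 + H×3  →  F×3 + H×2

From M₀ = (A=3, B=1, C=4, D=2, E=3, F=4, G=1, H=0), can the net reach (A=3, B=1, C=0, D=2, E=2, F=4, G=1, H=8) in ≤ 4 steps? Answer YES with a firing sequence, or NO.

NO — not reachable within 4 firings

depth 0: 1 marking
depth 1: 2 markings reached so far
depth 2: 3 markings reached so far
depth 3: 5 markings reached so far
depth 4: 7 markings reached so far
target is not among the 7 markings reachable within 4 steps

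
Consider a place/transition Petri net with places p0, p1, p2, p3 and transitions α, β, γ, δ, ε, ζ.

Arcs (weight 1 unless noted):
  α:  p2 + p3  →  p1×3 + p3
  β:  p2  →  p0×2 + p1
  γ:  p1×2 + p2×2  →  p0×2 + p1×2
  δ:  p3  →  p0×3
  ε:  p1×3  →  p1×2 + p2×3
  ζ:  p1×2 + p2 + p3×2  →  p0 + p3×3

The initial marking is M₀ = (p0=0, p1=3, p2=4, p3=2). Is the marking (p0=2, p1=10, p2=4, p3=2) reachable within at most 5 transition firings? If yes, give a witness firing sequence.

depth 0: 1 marking
depth 1: 7 markings reached so far
depth 2: 26 markings reached so far
depth 3: 69 markings reached so far
depth 4: 145 markings reached so far
depth 5: 255 markings reached so far
target is not among the 255 markings reachable within 5 steps

NO — not reachable within 5 firings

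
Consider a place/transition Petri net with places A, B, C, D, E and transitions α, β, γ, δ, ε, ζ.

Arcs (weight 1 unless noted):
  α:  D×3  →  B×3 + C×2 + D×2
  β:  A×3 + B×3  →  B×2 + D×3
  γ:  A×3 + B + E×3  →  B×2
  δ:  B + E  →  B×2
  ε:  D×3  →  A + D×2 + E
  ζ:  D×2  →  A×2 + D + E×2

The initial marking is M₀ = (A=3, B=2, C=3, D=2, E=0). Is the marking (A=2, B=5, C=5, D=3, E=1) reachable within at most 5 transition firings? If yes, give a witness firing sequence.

YES — reachable via ⟨ζ, δ, β, α⟩ (4 firings)

step 1: fire ζ:  (A=3, B=2, C=3, D=2, E=0) → (A=5, B=2, C=3, D=1, E=2)
step 2: fire δ:  (A=5, B=2, C=3, D=1, E=2) → (A=5, B=3, C=3, D=1, E=1)
step 3: fire β:  (A=5, B=3, C=3, D=1, E=1) → (A=2, B=2, C=3, D=4, E=1)
step 4: fire α:  (A=2, B=2, C=3, D=4, E=1) → (A=2, B=5, C=5, D=3, E=1)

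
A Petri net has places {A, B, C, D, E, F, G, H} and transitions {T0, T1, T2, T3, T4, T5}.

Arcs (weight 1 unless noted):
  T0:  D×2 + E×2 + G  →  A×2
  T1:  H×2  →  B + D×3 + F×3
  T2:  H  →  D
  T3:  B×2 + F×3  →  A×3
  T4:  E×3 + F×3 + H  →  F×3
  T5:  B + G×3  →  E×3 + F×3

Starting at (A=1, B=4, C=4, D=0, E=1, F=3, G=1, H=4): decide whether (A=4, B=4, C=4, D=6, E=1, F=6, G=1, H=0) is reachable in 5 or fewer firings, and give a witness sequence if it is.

YES — reachable via ⟨T1, T1, T3⟩ (3 firings)

step 1: fire T1:  (A=1, B=4, C=4, D=0, E=1, F=3, G=1, H=4) → (A=1, B=5, C=4, D=3, E=1, F=6, G=1, H=2)
step 2: fire T1:  (A=1, B=5, C=4, D=3, E=1, F=6, G=1, H=2) → (A=1, B=6, C=4, D=6, E=1, F=9, G=1, H=0)
step 3: fire T3:  (A=1, B=6, C=4, D=6, E=1, F=9, G=1, H=0) → (A=4, B=4, C=4, D=6, E=1, F=6, G=1, H=0)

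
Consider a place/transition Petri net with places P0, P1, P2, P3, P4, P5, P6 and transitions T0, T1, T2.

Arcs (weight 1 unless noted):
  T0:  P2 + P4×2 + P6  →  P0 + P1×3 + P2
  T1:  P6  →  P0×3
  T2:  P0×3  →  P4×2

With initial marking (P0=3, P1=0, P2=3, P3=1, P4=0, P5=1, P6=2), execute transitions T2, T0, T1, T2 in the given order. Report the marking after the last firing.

step 1: fire T2:  (P0=3, P1=0, P2=3, P3=1, P4=0, P5=1, P6=2) → (P0=0, P1=0, P2=3, P3=1, P4=2, P5=1, P6=2)
step 2: fire T0:  (P0=0, P1=0, P2=3, P3=1, P4=2, P5=1, P6=2) → (P0=1, P1=3, P2=3, P3=1, P4=0, P5=1, P6=1)
step 3: fire T1:  (P0=1, P1=3, P2=3, P3=1, P4=0, P5=1, P6=1) → (P0=4, P1=3, P2=3, P3=1, P4=0, P5=1, P6=0)
step 4: fire T2:  (P0=4, P1=3, P2=3, P3=1, P4=0, P5=1, P6=0) → (P0=1, P1=3, P2=3, P3=1, P4=2, P5=1, P6=0)

(P0=1, P1=3, P2=3, P3=1, P4=2, P5=1, P6=0)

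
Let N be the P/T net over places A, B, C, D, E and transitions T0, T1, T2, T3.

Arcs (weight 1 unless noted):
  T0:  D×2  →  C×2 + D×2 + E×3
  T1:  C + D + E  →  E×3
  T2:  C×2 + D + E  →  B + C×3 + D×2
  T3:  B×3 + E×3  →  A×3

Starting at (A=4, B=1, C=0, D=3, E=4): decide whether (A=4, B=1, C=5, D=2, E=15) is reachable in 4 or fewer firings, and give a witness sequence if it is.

step 1: fire T0:  (A=4, B=1, C=0, D=3, E=4) → (A=4, B=1, C=2, D=3, E=7)
step 2: fire T0:  (A=4, B=1, C=2, D=3, E=7) → (A=4, B=1, C=4, D=3, E=10)
step 3: fire T0:  (A=4, B=1, C=4, D=3, E=10) → (A=4, B=1, C=6, D=3, E=13)
step 4: fire T1:  (A=4, B=1, C=6, D=3, E=13) → (A=4, B=1, C=5, D=2, E=15)

YES — reachable via ⟨T0, T0, T0, T1⟩ (4 firings)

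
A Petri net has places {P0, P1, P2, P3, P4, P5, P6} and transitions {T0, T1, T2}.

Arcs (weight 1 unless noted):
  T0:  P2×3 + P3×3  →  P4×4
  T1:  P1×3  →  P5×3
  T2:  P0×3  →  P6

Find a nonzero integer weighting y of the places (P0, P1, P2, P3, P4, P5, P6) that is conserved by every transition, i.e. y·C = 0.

y = (P0:0, P1:0, P2:1, P3:-1, P4:0, P5:0, P6:0)

Incidence matrix C (rows=places, cols=transitions):
       T0   T1   T2
   P0   0    0   -3
   P1   0   -3    0
   P2  -3    0    0
   P3  -3    0    0
   P4   4    0    0
   P5   0    3    0
   P6   0    0    1

Candidate y = [0, 0, 1, -1, 0, 0, 0]; check y·C column-wise:
  col T0: 1·-3 + -1·-3 + 0·4 = 0
  col T1: 0·-3 + 1·0 + -1·0 + 0·3 = 0
  col T2: 0·-3 + 1·0 + -1·0 + 0·1 = 0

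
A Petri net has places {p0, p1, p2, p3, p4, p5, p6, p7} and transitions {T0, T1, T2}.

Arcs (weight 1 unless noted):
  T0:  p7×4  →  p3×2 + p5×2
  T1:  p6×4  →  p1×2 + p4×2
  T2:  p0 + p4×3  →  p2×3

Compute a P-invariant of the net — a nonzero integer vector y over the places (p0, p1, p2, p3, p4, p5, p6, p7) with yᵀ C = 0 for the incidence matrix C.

y = (p0:3, p1:0, p2:1, p3:0, p4:0, p5:0, p6:0, p7:0)

Incidence matrix C (rows=places, cols=transitions):
       T0   T1   T2
   p0   0    0   -1
   p1   0    2    0
   p2   0    0    3
   p3   2    0    0
   p4   0    2   -3
   p5   2    0    0
   p6   0   -4    0
   p7  -4    0    0

Candidate y = [3, 0, 1, 0, 0, 0, 0, 0]; check y·C column-wise:
  col T0: 3·0 + 1·0 + 0·2 + 0·2 + 0·-4 = 0
  col T1: 3·0 + 0·2 + 1·0 + 0·2 + 0·-4 = 0
  col T2: 3·-1 + 1·3 + 0·-3 = 0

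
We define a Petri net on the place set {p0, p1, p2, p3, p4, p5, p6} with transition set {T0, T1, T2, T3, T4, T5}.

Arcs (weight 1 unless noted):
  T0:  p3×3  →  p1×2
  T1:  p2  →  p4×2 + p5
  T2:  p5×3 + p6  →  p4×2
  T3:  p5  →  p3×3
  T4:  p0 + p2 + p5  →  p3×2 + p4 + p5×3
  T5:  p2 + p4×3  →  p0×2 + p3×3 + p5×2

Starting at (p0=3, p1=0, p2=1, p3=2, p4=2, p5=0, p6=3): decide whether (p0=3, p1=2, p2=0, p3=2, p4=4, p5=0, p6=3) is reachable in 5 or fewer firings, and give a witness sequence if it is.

YES — reachable via ⟨T1, T3, T0⟩ (3 firings)

step 1: fire T1:  (p0=3, p1=0, p2=1, p3=2, p4=2, p5=0, p6=3) → (p0=3, p1=0, p2=0, p3=2, p4=4, p5=1, p6=3)
step 2: fire T3:  (p0=3, p1=0, p2=0, p3=2, p4=4, p5=1, p6=3) → (p0=3, p1=0, p2=0, p3=5, p4=4, p5=0, p6=3)
step 3: fire T0:  (p0=3, p1=0, p2=0, p3=5, p4=4, p5=0, p6=3) → (p0=3, p1=2, p2=0, p3=2, p4=4, p5=0, p6=3)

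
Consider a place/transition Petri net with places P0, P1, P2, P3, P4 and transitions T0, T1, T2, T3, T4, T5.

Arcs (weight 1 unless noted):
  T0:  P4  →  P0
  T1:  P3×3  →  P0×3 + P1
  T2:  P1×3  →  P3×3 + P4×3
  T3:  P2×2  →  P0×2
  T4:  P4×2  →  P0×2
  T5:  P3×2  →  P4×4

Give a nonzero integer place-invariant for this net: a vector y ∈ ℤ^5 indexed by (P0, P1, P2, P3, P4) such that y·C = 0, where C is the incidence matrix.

y = (P0:1, P1:3, P2:1, P3:2, P4:1)

Incidence matrix C (rows=places, cols=transitions):
       T0   T1   T2   T3   T4   T5
   P0   1    3    0    2    2    0
   P1   0    1   -3    0    0    0
   P2   0    0    0   -2    0    0
   P3   0   -3    3    0    0   -2
   P4  -1    0    3    0   -2    4

Candidate y = [1, 3, 1, 2, 1]; check y·C column-wise:
  col T0: 1·1 + 3·0 + 1·0 + 2·0 + 1·-1 = 0
  col T1: 1·3 + 3·1 + 1·0 + 2·-3 + 1·0 = 0
  col T2: 1·0 + 3·-3 + 1·0 + 2·3 + 1·3 = 0
  col T3: 1·2 + 3·0 + 1·-2 + 2·0 + 1·0 = 0
  col T4: 1·2 + 3·0 + 1·0 + 2·0 + 1·-2 = 0
  col T5: 1·0 + 3·0 + 1·0 + 2·-2 + 1·4 = 0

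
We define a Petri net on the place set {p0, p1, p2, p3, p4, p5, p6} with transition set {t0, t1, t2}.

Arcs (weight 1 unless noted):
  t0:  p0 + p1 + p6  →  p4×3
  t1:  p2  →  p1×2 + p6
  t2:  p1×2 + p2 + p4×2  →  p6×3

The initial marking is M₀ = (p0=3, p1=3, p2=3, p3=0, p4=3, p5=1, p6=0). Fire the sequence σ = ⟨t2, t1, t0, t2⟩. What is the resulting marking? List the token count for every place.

(p0=2, p1=0, p2=0, p3=0, p4=2, p5=1, p6=6)

step 1: fire t2:  (p0=3, p1=3, p2=3, p3=0, p4=3, p5=1, p6=0) → (p0=3, p1=1, p2=2, p3=0, p4=1, p5=1, p6=3)
step 2: fire t1:  (p0=3, p1=1, p2=2, p3=0, p4=1, p5=1, p6=3) → (p0=3, p1=3, p2=1, p3=0, p4=1, p5=1, p6=4)
step 3: fire t0:  (p0=3, p1=3, p2=1, p3=0, p4=1, p5=1, p6=4) → (p0=2, p1=2, p2=1, p3=0, p4=4, p5=1, p6=3)
step 4: fire t2:  (p0=2, p1=2, p2=1, p3=0, p4=4, p5=1, p6=3) → (p0=2, p1=0, p2=0, p3=0, p4=2, p5=1, p6=6)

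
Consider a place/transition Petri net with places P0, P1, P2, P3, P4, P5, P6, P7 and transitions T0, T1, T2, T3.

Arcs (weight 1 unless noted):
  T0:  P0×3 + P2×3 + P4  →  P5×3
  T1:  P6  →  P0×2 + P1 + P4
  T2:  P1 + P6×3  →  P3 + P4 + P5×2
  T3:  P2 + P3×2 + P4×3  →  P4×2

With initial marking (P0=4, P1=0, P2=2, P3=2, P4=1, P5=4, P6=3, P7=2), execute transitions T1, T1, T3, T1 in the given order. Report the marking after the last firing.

step 1: fire T1:  (P0=4, P1=0, P2=2, P3=2, P4=1, P5=4, P6=3, P7=2) → (P0=6, P1=1, P2=2, P3=2, P4=2, P5=4, P6=2, P7=2)
step 2: fire T1:  (P0=6, P1=1, P2=2, P3=2, P4=2, P5=4, P6=2, P7=2) → (P0=8, P1=2, P2=2, P3=2, P4=3, P5=4, P6=1, P7=2)
step 3: fire T3:  (P0=8, P1=2, P2=2, P3=2, P4=3, P5=4, P6=1, P7=2) → (P0=8, P1=2, P2=1, P3=0, P4=2, P5=4, P6=1, P7=2)
step 4: fire T1:  (P0=8, P1=2, P2=1, P3=0, P4=2, P5=4, P6=1, P7=2) → (P0=10, P1=3, P2=1, P3=0, P4=3, P5=4, P6=0, P7=2)

(P0=10, P1=3, P2=1, P3=0, P4=3, P5=4, P6=0, P7=2)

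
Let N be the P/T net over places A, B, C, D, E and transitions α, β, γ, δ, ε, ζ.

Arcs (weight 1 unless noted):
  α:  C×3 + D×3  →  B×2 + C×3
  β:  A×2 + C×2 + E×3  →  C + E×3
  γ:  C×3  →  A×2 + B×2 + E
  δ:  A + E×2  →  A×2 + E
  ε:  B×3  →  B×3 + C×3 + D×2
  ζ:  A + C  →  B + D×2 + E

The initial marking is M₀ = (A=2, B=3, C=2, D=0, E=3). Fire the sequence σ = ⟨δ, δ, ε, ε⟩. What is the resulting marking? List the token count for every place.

(A=4, B=3, C=8, D=4, E=1)

step 1: fire δ:  (A=2, B=3, C=2, D=0, E=3) → (A=3, B=3, C=2, D=0, E=2)
step 2: fire δ:  (A=3, B=3, C=2, D=0, E=2) → (A=4, B=3, C=2, D=0, E=1)
step 3: fire ε:  (A=4, B=3, C=2, D=0, E=1) → (A=4, B=3, C=5, D=2, E=1)
step 4: fire ε:  (A=4, B=3, C=5, D=2, E=1) → (A=4, B=3, C=8, D=4, E=1)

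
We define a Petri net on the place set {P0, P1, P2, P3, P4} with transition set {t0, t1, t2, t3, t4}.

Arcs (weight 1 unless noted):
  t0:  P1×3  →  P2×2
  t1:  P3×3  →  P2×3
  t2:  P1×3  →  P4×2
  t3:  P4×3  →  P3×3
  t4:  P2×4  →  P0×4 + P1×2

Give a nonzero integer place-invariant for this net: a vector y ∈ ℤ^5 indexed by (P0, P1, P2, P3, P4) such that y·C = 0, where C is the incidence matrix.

Incidence matrix C (rows=places, cols=transitions):
       t0   t1   t2   t3   t4
   P0   0    0    0    0    4
   P1  -3    0   -3    0    2
   P2   2    3    0    0   -4
   P3   0   -3    0    3    0
   P4   0    0    2   -3    0

Candidate y = [2, 2, 3, 3, 3]; check y·C column-wise:
  col t0: 2·0 + 2·-3 + 3·2 + 3·0 + 3·0 = 0
  col t1: 2·0 + 2·0 + 3·3 + 3·-3 + 3·0 = 0
  col t2: 2·0 + 2·-3 + 3·0 + 3·0 + 3·2 = 0
  col t3: 2·0 + 2·0 + 3·0 + 3·3 + 3·-3 = 0
  col t4: 2·4 + 2·2 + 3·-4 + 3·0 + 3·0 = 0

y = (P0:2, P1:2, P2:3, P3:3, P4:3)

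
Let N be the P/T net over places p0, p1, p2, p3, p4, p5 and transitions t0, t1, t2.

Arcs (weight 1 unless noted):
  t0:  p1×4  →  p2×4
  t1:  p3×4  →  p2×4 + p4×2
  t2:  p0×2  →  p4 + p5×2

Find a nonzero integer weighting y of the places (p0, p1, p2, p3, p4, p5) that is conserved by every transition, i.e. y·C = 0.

Incidence matrix C (rows=places, cols=transitions):
       t0   t1   t2
   p0   0    0   -2
   p1  -4    0    0
   p2   4    4    0
   p3   0   -4    0
   p4   0    2    1
   p5   0    0    2

Candidate y = [0, 1, 1, 1, 0, 0]; check y·C column-wise:
  col t0: 1·-4 + 1·4 + 1·0 = 0
  col t1: 1·0 + 1·4 + 1·-4 + 0·2 = 0
  col t2: 0·-2 + 1·0 + 1·0 + 1·0 + 0·1 + 0·2 = 0

y = (p0:0, p1:1, p2:1, p3:1, p4:0, p5:0)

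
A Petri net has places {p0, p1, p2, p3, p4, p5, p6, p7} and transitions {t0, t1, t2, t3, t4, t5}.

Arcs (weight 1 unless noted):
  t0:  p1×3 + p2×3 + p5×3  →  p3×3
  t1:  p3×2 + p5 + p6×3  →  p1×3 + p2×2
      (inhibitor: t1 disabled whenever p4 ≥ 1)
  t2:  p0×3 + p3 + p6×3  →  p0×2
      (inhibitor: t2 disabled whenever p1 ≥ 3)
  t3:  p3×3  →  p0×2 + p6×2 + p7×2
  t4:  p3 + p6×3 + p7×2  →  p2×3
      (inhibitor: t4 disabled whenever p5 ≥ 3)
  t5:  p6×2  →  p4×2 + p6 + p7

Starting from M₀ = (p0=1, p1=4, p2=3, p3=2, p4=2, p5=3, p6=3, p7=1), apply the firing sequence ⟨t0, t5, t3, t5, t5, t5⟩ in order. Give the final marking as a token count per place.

step 1: fire t0:  (p0=1, p1=4, p2=3, p3=2, p4=2, p5=3, p6=3, p7=1) → (p0=1, p1=1, p2=0, p3=5, p4=2, p5=0, p6=3, p7=1)
step 2: fire t5:  (p0=1, p1=1, p2=0, p3=5, p4=2, p5=0, p6=3, p7=1) → (p0=1, p1=1, p2=0, p3=5, p4=4, p5=0, p6=2, p7=2)
step 3: fire t3:  (p0=1, p1=1, p2=0, p3=5, p4=4, p5=0, p6=2, p7=2) → (p0=3, p1=1, p2=0, p3=2, p4=4, p5=0, p6=4, p7=4)
step 4: fire t5:  (p0=3, p1=1, p2=0, p3=2, p4=4, p5=0, p6=4, p7=4) → (p0=3, p1=1, p2=0, p3=2, p4=6, p5=0, p6=3, p7=5)
step 5: fire t5:  (p0=3, p1=1, p2=0, p3=2, p4=6, p5=0, p6=3, p7=5) → (p0=3, p1=1, p2=0, p3=2, p4=8, p5=0, p6=2, p7=6)
step 6: fire t5:  (p0=3, p1=1, p2=0, p3=2, p4=8, p5=0, p6=2, p7=6) → (p0=3, p1=1, p2=0, p3=2, p4=10, p5=0, p6=1, p7=7)

(p0=3, p1=1, p2=0, p3=2, p4=10, p5=0, p6=1, p7=7)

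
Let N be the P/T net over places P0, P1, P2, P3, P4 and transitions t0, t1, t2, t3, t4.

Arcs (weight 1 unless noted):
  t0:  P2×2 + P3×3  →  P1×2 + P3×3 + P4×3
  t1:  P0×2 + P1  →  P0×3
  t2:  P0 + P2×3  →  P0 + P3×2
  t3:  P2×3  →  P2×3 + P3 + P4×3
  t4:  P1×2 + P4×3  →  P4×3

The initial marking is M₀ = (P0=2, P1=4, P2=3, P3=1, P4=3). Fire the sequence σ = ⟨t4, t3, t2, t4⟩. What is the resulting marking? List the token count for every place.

step 1: fire t4:  (P0=2, P1=4, P2=3, P3=1, P4=3) → (P0=2, P1=2, P2=3, P3=1, P4=3)
step 2: fire t3:  (P0=2, P1=2, P2=3, P3=1, P4=3) → (P0=2, P1=2, P2=3, P3=2, P4=6)
step 3: fire t2:  (P0=2, P1=2, P2=3, P3=2, P4=6) → (P0=2, P1=2, P2=0, P3=4, P4=6)
step 4: fire t4:  (P0=2, P1=2, P2=0, P3=4, P4=6) → (P0=2, P1=0, P2=0, P3=4, P4=6)

(P0=2, P1=0, P2=0, P3=4, P4=6)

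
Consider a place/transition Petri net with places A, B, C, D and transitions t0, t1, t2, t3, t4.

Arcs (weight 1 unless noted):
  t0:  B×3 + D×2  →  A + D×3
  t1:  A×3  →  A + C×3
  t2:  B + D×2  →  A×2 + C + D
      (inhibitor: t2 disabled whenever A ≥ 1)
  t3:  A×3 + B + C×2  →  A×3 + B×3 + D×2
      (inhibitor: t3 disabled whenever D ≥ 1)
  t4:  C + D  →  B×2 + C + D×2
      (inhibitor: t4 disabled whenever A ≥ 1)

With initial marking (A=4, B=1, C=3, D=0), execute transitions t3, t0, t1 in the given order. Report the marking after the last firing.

(A=3, B=0, C=4, D=3)

step 1: fire t3:  (A=4, B=1, C=3, D=0) → (A=4, B=3, C=1, D=2)
step 2: fire t0:  (A=4, B=3, C=1, D=2) → (A=5, B=0, C=1, D=3)
step 3: fire t1:  (A=5, B=0, C=1, D=3) → (A=3, B=0, C=4, D=3)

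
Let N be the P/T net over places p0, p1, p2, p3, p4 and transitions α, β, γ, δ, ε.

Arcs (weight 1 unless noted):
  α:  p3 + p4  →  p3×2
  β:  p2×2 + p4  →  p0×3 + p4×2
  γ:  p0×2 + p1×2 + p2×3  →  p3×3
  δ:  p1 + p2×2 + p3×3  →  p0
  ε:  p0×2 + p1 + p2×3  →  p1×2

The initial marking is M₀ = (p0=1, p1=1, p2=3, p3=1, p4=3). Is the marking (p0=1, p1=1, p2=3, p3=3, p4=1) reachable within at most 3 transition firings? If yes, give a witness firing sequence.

step 1: fire α:  (p0=1, p1=1, p2=3, p3=1, p4=3) → (p0=1, p1=1, p2=3, p3=2, p4=2)
step 2: fire α:  (p0=1, p1=1, p2=3, p3=2, p4=2) → (p0=1, p1=1, p2=3, p3=3, p4=1)

YES — reachable via ⟨α, α⟩ (2 firings)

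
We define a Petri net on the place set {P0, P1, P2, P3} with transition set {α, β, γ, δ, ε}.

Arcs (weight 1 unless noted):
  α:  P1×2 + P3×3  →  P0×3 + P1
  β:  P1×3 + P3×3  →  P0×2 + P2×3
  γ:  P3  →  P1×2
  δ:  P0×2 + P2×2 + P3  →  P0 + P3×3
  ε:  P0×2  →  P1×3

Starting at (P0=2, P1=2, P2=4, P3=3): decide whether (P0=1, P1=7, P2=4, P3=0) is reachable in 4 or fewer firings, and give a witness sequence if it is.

step 1: fire α:  (P0=2, P1=2, P2=4, P3=3) → (P0=5, P1=1, P2=4, P3=0)
step 2: fire ε:  (P0=5, P1=1, P2=4, P3=0) → (P0=3, P1=4, P2=4, P3=0)
step 3: fire ε:  (P0=3, P1=4, P2=4, P3=0) → (P0=1, P1=7, P2=4, P3=0)

YES — reachable via ⟨α, ε, ε⟩ (3 firings)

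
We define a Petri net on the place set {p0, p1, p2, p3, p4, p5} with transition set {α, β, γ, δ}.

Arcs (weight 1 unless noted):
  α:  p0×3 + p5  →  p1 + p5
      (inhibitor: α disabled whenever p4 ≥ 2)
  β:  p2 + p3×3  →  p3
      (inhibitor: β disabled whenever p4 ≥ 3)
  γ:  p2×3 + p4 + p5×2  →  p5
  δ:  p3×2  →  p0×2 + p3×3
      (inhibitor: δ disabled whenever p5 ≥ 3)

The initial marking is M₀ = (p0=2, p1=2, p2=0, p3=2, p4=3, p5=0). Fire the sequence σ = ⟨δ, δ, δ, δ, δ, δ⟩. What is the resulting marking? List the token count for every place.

step 1: fire δ:  (p0=2, p1=2, p2=0, p3=2, p4=3, p5=0) → (p0=4, p1=2, p2=0, p3=3, p4=3, p5=0)
step 2: fire δ:  (p0=4, p1=2, p2=0, p3=3, p4=3, p5=0) → (p0=6, p1=2, p2=0, p3=4, p4=3, p5=0)
step 3: fire δ:  (p0=6, p1=2, p2=0, p3=4, p4=3, p5=0) → (p0=8, p1=2, p2=0, p3=5, p4=3, p5=0)
step 4: fire δ:  (p0=8, p1=2, p2=0, p3=5, p4=3, p5=0) → (p0=10, p1=2, p2=0, p3=6, p4=3, p5=0)
step 5: fire δ:  (p0=10, p1=2, p2=0, p3=6, p4=3, p5=0) → (p0=12, p1=2, p2=0, p3=7, p4=3, p5=0)
step 6: fire δ:  (p0=12, p1=2, p2=0, p3=7, p4=3, p5=0) → (p0=14, p1=2, p2=0, p3=8, p4=3, p5=0)

(p0=14, p1=2, p2=0, p3=8, p4=3, p5=0)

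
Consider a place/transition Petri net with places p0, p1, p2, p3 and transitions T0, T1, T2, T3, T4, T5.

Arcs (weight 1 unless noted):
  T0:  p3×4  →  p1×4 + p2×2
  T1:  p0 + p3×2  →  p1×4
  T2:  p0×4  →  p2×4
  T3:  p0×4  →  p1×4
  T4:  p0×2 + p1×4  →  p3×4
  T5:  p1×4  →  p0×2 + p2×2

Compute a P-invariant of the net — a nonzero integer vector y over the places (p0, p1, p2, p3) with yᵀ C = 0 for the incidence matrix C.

Incidence matrix C (rows=places, cols=transitions):
       T0   T1   T2   T3   T4   T5
   p0   0   -1   -4   -4   -2    2
   p1   4    4    0    4   -4   -4
   p2   2    0    4    0    0    2
   p3  -4   -2    0    0    4    0

Candidate y = [2, 2, 2, 3]; check y·C column-wise:
  col T0: 2·0 + 2·4 + 2·2 + 3·-4 = 0
  col T1: 2·-1 + 2·4 + 2·0 + 3·-2 = 0
  col T2: 2·-4 + 2·0 + 2·4 + 3·0 = 0
  col T3: 2·-4 + 2·4 + 2·0 + 3·0 = 0
  col T4: 2·-2 + 2·-4 + 2·0 + 3·4 = 0
  col T5: 2·2 + 2·-4 + 2·2 + 3·0 = 0

y = (p0:2, p1:2, p2:2, p3:3)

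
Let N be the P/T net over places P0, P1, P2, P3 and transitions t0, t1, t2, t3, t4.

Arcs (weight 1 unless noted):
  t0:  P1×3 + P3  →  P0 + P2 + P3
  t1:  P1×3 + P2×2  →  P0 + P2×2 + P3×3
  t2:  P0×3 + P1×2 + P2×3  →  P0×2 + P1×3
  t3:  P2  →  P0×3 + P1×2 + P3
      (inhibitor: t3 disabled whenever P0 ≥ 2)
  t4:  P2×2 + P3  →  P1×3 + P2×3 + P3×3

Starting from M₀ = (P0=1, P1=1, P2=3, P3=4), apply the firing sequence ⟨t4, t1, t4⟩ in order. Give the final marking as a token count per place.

step 1: fire t4:  (P0=1, P1=1, P2=3, P3=4) → (P0=1, P1=4, P2=4, P3=6)
step 2: fire t1:  (P0=1, P1=4, P2=4, P3=6) → (P0=2, P1=1, P2=4, P3=9)
step 3: fire t4:  (P0=2, P1=1, P2=4, P3=9) → (P0=2, P1=4, P2=5, P3=11)

(P0=2, P1=4, P2=5, P3=11)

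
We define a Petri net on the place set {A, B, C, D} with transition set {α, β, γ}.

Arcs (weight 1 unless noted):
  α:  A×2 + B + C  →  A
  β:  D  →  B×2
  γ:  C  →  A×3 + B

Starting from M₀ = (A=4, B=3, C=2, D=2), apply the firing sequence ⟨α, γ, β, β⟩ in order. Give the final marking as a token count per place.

(A=6, B=7, C=0, D=0)

step 1: fire α:  (A=4, B=3, C=2, D=2) → (A=3, B=2, C=1, D=2)
step 2: fire γ:  (A=3, B=2, C=1, D=2) → (A=6, B=3, C=0, D=2)
step 3: fire β:  (A=6, B=3, C=0, D=2) → (A=6, B=5, C=0, D=1)
step 4: fire β:  (A=6, B=5, C=0, D=1) → (A=6, B=7, C=0, D=0)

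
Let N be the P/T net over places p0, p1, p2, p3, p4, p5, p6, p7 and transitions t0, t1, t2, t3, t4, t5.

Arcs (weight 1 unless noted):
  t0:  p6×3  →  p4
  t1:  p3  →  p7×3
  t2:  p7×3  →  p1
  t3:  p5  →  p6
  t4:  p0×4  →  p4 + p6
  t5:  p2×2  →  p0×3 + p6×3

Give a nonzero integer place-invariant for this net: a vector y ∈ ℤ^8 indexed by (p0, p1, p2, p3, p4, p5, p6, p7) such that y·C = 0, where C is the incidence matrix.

y = (p0:1, p1:0, p2:3, p3:0, p4:3, p5:1, p6:1, p7:0)

Incidence matrix C (rows=places, cols=transitions):
       t0   t1   t2   t3   t4   t5
   p0   0    0    0    0   -4    3
   p1   0    0    1    0    0    0
   p2   0    0    0    0    0   -2
   p3   0   -1    0    0    0    0
   p4   1    0    0    0    1    0
   p5   0    0    0   -1    0    0
   p6  -3    0    0    1    1    3
   p7   0    3   -3    0    0    0

Candidate y = [1, 0, 3, 0, 3, 1, 1, 0]; check y·C column-wise:
  col t0: 1·0 + 3·0 + 3·1 + 1·0 + 1·-3 = 0
  col t1: 1·0 + 3·0 + 0·-1 + 3·0 + 1·0 + 1·0 + 0·3 = 0
  col t2: 1·0 + 0·1 + 3·0 + 3·0 + 1·0 + 1·0 + 0·-3 = 0
  col t3: 1·0 + 3·0 + 3·0 + 1·-1 + 1·1 = 0
  col t4: 1·-4 + 3·0 + 3·1 + 1·0 + 1·1 = 0
  col t5: 1·3 + 3·-2 + 3·0 + 1·0 + 1·3 = 0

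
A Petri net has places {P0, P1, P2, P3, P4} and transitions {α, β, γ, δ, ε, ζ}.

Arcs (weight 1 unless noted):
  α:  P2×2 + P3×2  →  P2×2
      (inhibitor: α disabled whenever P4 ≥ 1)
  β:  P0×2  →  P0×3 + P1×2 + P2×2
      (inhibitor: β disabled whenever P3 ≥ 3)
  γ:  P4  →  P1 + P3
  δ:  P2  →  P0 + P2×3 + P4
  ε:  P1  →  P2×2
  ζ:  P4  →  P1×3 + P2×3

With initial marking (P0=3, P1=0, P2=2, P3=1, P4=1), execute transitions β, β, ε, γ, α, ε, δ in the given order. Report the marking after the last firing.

(P0=6, P1=3, P2=12, P3=0, P4=1)

step 1: fire β:  (P0=3, P1=0, P2=2, P3=1, P4=1) → (P0=4, P1=2, P2=4, P3=1, P4=1)
step 2: fire β:  (P0=4, P1=2, P2=4, P3=1, P4=1) → (P0=5, P1=4, P2=6, P3=1, P4=1)
step 3: fire ε:  (P0=5, P1=4, P2=6, P3=1, P4=1) → (P0=5, P1=3, P2=8, P3=1, P4=1)
step 4: fire γ:  (P0=5, P1=3, P2=8, P3=1, P4=1) → (P0=5, P1=4, P2=8, P3=2, P4=0)
step 5: fire α:  (P0=5, P1=4, P2=8, P3=2, P4=0) → (P0=5, P1=4, P2=8, P3=0, P4=0)
step 6: fire ε:  (P0=5, P1=4, P2=8, P3=0, P4=0) → (P0=5, P1=3, P2=10, P3=0, P4=0)
step 7: fire δ:  (P0=5, P1=3, P2=10, P3=0, P4=0) → (P0=6, P1=3, P2=12, P3=0, P4=1)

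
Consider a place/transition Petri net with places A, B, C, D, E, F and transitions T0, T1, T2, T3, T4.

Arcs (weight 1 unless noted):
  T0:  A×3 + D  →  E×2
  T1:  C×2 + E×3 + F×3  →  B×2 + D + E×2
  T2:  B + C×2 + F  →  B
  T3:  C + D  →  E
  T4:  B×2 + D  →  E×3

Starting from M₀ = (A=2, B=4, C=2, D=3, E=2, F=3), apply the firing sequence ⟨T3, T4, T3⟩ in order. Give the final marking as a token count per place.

step 1: fire T3:  (A=2, B=4, C=2, D=3, E=2, F=3) → (A=2, B=4, C=1, D=2, E=3, F=3)
step 2: fire T4:  (A=2, B=4, C=1, D=2, E=3, F=3) → (A=2, B=2, C=1, D=1, E=6, F=3)
step 3: fire T3:  (A=2, B=2, C=1, D=1, E=6, F=3) → (A=2, B=2, C=0, D=0, E=7, F=3)

(A=2, B=2, C=0, D=0, E=7, F=3)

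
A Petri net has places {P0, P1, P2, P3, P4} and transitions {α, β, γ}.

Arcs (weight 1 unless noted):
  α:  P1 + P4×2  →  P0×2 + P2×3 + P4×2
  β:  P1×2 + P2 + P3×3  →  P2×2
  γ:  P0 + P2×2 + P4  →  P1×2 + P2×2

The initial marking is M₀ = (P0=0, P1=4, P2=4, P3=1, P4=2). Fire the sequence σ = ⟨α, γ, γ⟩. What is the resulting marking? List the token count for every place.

(P0=0, P1=7, P2=7, P3=1, P4=0)

step 1: fire α:  (P0=0, P1=4, P2=4, P3=1, P4=2) → (P0=2, P1=3, P2=7, P3=1, P4=2)
step 2: fire γ:  (P0=2, P1=3, P2=7, P3=1, P4=2) → (P0=1, P1=5, P2=7, P3=1, P4=1)
step 3: fire γ:  (P0=1, P1=5, P2=7, P3=1, P4=1) → (P0=0, P1=7, P2=7, P3=1, P4=0)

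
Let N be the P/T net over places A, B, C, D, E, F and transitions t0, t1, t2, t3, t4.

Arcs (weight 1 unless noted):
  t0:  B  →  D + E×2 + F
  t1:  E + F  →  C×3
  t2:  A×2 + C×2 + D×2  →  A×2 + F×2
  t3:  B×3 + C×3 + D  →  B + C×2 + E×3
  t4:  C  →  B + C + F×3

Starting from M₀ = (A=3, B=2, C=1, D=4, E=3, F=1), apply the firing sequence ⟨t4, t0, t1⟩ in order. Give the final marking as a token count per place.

step 1: fire t4:  (A=3, B=2, C=1, D=4, E=3, F=1) → (A=3, B=3, C=1, D=4, E=3, F=4)
step 2: fire t0:  (A=3, B=3, C=1, D=4, E=3, F=4) → (A=3, B=2, C=1, D=5, E=5, F=5)
step 3: fire t1:  (A=3, B=2, C=1, D=5, E=5, F=5) → (A=3, B=2, C=4, D=5, E=4, F=4)

(A=3, B=2, C=4, D=5, E=4, F=4)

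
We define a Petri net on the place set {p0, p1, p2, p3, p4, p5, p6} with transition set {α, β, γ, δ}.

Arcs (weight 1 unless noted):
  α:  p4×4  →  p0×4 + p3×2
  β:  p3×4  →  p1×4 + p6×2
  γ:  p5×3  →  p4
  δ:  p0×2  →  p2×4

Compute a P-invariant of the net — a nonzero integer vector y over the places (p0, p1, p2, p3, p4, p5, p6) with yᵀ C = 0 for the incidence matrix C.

y = (p0:2, p1:-4, p2:1, p3:-4, p4:0, p5:0, p6:0)

Incidence matrix C (rows=places, cols=transitions):
        α    β    γ    δ
   p0   4    0    0   -2
   p1   0    4    0    0
   p2   0    0    0    4
   p3   2   -4    0    0
   p4  -4    0    1    0
   p5   0    0   -3    0
   p6   0    2    0    0

Candidate y = [2, -4, 1, -4, 0, 0, 0]; check y·C column-wise:
  col α: 2·4 + -4·0 + 1·0 + -4·2 + 0·-4 = 0
  col β: 2·0 + -4·4 + 1·0 + -4·-4 + 0·2 = 0
  col γ: 2·0 + -4·0 + 1·0 + -4·0 + 0·1 + 0·-3 = 0
  col δ: 2·-2 + -4·0 + 1·4 + -4·0 = 0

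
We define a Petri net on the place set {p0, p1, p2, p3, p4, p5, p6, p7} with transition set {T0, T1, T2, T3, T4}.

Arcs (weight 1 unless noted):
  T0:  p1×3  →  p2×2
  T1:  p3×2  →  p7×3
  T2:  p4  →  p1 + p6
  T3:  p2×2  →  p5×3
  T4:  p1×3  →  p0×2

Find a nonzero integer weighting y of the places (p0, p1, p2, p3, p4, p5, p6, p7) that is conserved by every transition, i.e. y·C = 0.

y = (p0:3, p1:2, p2:3, p3:0, p4:2, p5:2, p6:0, p7:0)

Incidence matrix C (rows=places, cols=transitions):
       T0   T1   T2   T3   T4
   p0   0    0    0    0    2
   p1  -3    0    1    0   -3
   p2   2    0    0   -2    0
   p3   0   -2    0    0    0
   p4   0    0   -1    0    0
   p5   0    0    0    3    0
   p6   0    0    1    0    0
   p7   0    3    0    0    0

Candidate y = [3, 2, 3, 0, 2, 2, 0, 0]; check y·C column-wise:
  col T0: 3·0 + 2·-3 + 3·2 + 2·0 + 2·0 = 0
  col T1: 3·0 + 2·0 + 3·0 + 0·-2 + 2·0 + 2·0 + 0·3 = 0
  col T2: 3·0 + 2·1 + 3·0 + 2·-1 + 2·0 + 0·1 = 0
  col T3: 3·0 + 2·0 + 3·-2 + 2·0 + 2·3 = 0
  col T4: 3·2 + 2·-3 + 3·0 + 2·0 + 2·0 = 0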